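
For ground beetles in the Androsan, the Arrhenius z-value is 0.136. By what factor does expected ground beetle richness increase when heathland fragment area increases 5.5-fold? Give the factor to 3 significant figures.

S₂/S₁ = (A₂/A₁)^z = 5.5^0.136
ln(S₂/S₁) = 0.136 × ln 5.5 = 0.136 × 1.7047 = 0.2318
S₂/S₁ = e^0.2318 ≈ 1.261

1.26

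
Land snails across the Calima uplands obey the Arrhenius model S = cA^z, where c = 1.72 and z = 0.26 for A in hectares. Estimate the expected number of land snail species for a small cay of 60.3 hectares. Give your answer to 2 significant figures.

5.0

S = 1.72 × 60.3^0.26 = 1.72 × 2.903 ≈ 4.994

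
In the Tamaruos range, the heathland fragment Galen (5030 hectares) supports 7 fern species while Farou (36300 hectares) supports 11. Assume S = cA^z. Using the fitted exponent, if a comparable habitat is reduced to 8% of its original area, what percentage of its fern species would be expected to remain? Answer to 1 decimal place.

56.1%

z = ln(11/7) / ln(36300/5030) = 0.4520 / 1.9764 = 0.2287
S_new/S_old = (A_new/A_old)^z = 0.08^0.2287 = exp(0.2287 × -2.5257) = 0.5612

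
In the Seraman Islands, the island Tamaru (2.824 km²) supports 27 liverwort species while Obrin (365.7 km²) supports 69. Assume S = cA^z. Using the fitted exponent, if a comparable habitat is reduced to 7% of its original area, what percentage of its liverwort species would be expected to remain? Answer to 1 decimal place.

z = ln(69/27) / ln(365.7/2.824) = 0.9383 / 4.8637 = 0.1929
S_new/S_old = (A_new/A_old)^z = 0.07^0.1929 = exp(0.1929 × -2.6593) = 0.5987

59.9%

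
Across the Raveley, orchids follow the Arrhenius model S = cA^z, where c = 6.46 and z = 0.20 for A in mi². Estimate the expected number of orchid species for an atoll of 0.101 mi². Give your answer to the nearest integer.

S = 6.46 × 0.101^0.2 = 6.46 × 0.6322 ≈ 4.084

4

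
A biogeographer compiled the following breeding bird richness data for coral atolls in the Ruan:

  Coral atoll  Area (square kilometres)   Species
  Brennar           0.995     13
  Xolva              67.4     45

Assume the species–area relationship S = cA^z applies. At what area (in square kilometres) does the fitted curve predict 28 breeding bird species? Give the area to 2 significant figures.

z = ln(45/13) / ln(67.4/0.995) = 1.2417 / 4.2157 = 0.2945
c = 13 / 0.995^0.2945 = 13 / 0.9985 = 13.02
A = (28/13.02)^(1/0.2945) ⇒ ln A = ln(2.151)/0.2945 = 2.5998
A = e^2.5998 ≈ 13.46 square kilometres

13 square kilometres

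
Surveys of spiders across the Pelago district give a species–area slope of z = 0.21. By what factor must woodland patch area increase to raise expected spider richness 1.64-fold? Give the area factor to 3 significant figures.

(A₂/A₁)^0.21 = 1.64, so A₂/A₁ = 1.64^(1/0.21) = 1.64^4.762
ln(A₂/A₁) = ln 1.64 / 0.21 = 0.4947 / 0.21 = 2.3557
A₂/A₁ = e^2.3557 ≈ 10.55

10.5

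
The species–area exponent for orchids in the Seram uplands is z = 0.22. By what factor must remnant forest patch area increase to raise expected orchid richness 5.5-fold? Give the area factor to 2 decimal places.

(A₂/A₁)^0.22 = 5.5, so A₂/A₁ = 5.5^(1/0.22) = 5.5^4.545
ln(A₂/A₁) = ln 5.5 / 0.22 = 1.7047 / 0.22 = 7.7489
A₂/A₁ = e^7.7489 ≈ 2319

2318.92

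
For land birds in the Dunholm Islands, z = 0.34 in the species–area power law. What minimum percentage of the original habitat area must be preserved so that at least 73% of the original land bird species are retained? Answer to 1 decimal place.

39.6%

Need (A_new/A_old)^0.34 = 0.73, so A_new/A_old = 0.73^(1/0.34) = 0.73^2.941
ln(A_new/A_old) = ln 0.73 / 0.34 = -0.3147 / 0.34 = -0.9256
A_new/A_old = e^-0.9256 ≈ 0.3963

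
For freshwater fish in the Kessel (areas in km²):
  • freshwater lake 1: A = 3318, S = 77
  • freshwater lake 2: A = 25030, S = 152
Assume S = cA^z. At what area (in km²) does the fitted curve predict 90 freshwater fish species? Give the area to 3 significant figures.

z = ln(152/77) / ln(25030/3318) = 0.6801 / 2.0207 = 0.3366
c = 77 / 3318^0.3366 = 77 / 15.31 = 5.03
A = (90/5.03)^(1/0.3366) ⇒ ln A = ln(17.89)/0.3366 = 8.5707
A = e^8.5707 ≈ 5275 km²

5270 km²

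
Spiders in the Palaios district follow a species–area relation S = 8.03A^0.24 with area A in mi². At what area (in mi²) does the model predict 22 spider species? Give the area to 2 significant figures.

67 mi²

22 = 8.03 × A^0.24  ⇒  A^0.24 = 22/8.03 = 2.74
ln A = ln(2.74) / 0.24 = 1.0079 / 0.24 = 4.1994
A = e^4.1994 ≈ 66.65 mi²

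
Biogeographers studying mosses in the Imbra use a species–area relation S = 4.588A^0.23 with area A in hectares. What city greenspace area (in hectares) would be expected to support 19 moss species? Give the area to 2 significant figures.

19 = 4.588 × A^0.23  ⇒  A^0.23 = 19/4.588 = 4.141
ln A = ln(4.141) / 0.23 = 1.4210 / 0.23 = 6.1782
A = e^6.1782 ≈ 482.1 hectares

480 hectares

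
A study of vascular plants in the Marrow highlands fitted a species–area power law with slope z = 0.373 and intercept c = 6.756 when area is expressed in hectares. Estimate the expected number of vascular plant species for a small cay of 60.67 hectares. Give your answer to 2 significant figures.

31

S = 6.756 × 60.67^0.373 = 6.756 × 4.624 ≈ 31.24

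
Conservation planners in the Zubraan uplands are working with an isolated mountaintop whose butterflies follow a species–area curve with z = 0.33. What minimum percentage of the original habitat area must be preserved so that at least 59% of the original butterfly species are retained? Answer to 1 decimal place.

Need (A_new/A_old)^0.33 = 0.59, so A_new/A_old = 0.59^(1/0.33) = 0.59^3.03
ln(A_new/A_old) = ln 0.59 / 0.33 = -0.5276 / 0.33 = -1.5989
A_new/A_old = e^-1.5989 ≈ 0.2021

20.2%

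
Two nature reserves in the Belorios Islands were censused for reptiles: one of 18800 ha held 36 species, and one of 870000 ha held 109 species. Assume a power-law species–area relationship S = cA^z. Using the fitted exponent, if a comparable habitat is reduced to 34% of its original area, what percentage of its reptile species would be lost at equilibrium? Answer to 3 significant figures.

26.8%

z = ln(109/36) / ln(870000/18800) = 1.1078 / 3.8346 = 0.2889
S_new/S_old = (A_new/A_old)^z = 0.34^0.2889 = exp(0.2889 × -1.0788) = 0.7322
Fraction lost = 1 − 0.7322 = 0.2678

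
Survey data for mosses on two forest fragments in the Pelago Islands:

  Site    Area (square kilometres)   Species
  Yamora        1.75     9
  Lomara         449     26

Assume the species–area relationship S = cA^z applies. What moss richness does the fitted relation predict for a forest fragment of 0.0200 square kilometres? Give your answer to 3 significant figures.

3.83

z = ln(26/9) / ln(449/1.75) = 1.0609 / 5.5474 = 0.1912
c = 9 / 1.75^0.1912 = 9 / 1.113 = 8.087
S₃ = 8.087 × 0.02^0.1912 = 8.087 × 0.4733 ≈ 3.827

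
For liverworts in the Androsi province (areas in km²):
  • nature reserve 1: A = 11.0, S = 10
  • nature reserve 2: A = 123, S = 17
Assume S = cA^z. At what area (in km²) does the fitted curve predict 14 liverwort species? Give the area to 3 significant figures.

z = ln(17/10) / ln(123/11) = 0.5306 / 2.4143 = 0.2198
c = 10 / 11^0.2198 = 10 / 1.694 = 5.904
A = (14/5.904)^(1/0.2198) ⇒ ln A = ln(2.371)/0.2198 = 3.9288
A = e^3.9288 ≈ 50.85 km²

50.8 km²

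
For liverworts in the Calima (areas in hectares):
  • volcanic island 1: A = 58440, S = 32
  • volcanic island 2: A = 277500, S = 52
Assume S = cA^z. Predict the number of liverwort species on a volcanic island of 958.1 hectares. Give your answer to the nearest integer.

9

z = ln(52/32) / ln(277500/58440) = 0.4855 / 1.5578 = 0.3117
c = 32 / 58440^0.3117 = 32 / 30.59 = 1.046
S₃ = 1.046 × 958.1^0.3117 = 1.046 × 8.495 ≈ 8.887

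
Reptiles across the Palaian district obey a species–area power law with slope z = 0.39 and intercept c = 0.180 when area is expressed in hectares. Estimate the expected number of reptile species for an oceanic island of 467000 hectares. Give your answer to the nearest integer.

29

S = 0.18 × 467000^0.39
ln S = ln 0.18 + 0.39 × ln 467000 = -1.7148 + 0.39 × 13.0541 = 3.3763
S = e^3.3763 ≈ 29.26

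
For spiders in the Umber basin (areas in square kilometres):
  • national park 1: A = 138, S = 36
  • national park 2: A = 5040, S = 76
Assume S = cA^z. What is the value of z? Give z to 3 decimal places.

Taking logs: ln S = ln c + z ln A, so z = (ln S₂ − ln S₁)/(ln A₂ − ln A₁).
z = ln(76/36) / ln(5040/138) = ln(2.111) / ln(36.52) = 0.7472 / 3.5979 = 0.2077

0.208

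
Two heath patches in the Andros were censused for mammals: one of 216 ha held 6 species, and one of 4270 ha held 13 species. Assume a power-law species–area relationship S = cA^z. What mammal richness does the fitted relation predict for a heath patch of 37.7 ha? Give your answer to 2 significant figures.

3.8

z = ln(13/6) / ln(4270/216) = 0.7732 / 2.9841 = 0.2591
c = 6 / 216^0.2591 = 6 / 4.026 = 1.49
S₃ = 1.49 × 37.7^0.2591 = 1.49 × 2.561 ≈ 3.817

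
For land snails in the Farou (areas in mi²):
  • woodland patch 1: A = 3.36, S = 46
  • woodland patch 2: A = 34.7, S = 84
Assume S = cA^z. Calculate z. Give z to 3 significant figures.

0.258

Taking logs: ln S = ln c + z ln A, so z = (ln S₂ − ln S₁)/(ln A₂ − ln A₁).
z = ln(84/46) / ln(34.7/3.36) = ln(1.826) / ln(10.33) = 0.6022 / 2.3348 = 0.2579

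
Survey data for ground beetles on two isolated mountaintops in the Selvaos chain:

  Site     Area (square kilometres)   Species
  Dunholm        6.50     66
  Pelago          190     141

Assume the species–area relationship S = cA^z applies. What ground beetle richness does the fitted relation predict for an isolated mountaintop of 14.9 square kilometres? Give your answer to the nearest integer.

z = ln(141/66) / ln(190/6.5) = 0.7591 / 3.3752 = 0.2249
c = 66 / 6.5^0.2249 = 66 / 1.523 = 43.32
S₃ = 43.32 × 14.9^0.2249 = 43.32 × 1.836 ≈ 79.54

80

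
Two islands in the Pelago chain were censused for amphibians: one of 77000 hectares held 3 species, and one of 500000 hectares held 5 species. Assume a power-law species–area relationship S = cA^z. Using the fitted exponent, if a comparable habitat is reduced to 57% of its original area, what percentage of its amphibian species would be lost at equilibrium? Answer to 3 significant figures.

z = ln(5/3) / ln(500000/77000) = 0.5108 / 1.8708 = 0.2731
S_new/S_old = (A_new/A_old)^z = 0.57^0.2731 = exp(0.2731 × -0.5621) = 0.8577
Fraction lost = 1 − 0.8577 = 0.1423

14.2%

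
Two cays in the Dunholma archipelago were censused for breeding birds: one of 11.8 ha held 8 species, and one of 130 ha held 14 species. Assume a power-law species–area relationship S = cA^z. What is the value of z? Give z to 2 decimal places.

Taking logs: ln S = ln c + z ln A, so z = (ln S₂ − ln S₁)/(ln A₂ − ln A₁).
z = ln(14/8) / ln(130/11.8) = ln(1.75) / ln(11.02) = 0.5596 / 2.3994 = 0.2332

0.23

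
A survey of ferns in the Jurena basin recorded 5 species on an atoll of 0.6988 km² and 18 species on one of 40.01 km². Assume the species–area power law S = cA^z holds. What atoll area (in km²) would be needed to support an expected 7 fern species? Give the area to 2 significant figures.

2.0 km²

z = ln(18/5) / ln(40.01/0.6988) = 1.2809 / 4.0475 = 0.3165
c = 5 / 0.6988^0.3165 = 5 / 0.8928 = 5.601
A = (7/5.601)^(1/0.3165) ⇒ ln A = ln(1.25)/0.3165 = 0.7048
A = e^0.7048 ≈ 2.023 km²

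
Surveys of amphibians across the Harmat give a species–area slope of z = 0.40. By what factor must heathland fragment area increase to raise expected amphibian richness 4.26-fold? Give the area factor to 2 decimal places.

(A₂/A₁)^0.4 = 4.26, so A₂/A₁ = 4.26^(1/0.4) = 4.26^2.5
ln(A₂/A₁) = ln 4.26 / 0.4 = 1.4493 / 0.4 = 3.6232
A₂/A₁ = e^3.6232 ≈ 37.46

37.46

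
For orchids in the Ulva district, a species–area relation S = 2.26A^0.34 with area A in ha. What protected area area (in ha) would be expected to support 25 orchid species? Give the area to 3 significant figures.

25 = 2.26 × A^0.34  ⇒  A^0.34 = 25/2.26 = 11.06
ln A = ln(11.06) / 0.34 = 2.4035 / 0.34 = 7.0692
A = e^7.0692 ≈ 1175 ha

1180 ha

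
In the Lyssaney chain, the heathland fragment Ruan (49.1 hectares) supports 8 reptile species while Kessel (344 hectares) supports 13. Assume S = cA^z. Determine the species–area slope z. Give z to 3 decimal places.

0.249

Taking logs: ln S = ln c + z ln A, so z = (ln S₂ − ln S₁)/(ln A₂ − ln A₁).
z = ln(13/8) / ln(344/49.1) = ln(1.625) / ln(7.006) = 0.4855 / 1.9468 = 0.2494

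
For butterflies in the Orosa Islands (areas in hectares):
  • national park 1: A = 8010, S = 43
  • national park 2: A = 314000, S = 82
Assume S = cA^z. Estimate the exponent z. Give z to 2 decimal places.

Taking logs: ln S = ln c + z ln A, so z = (ln S₂ − ln S₁)/(ln A₂ − ln A₁).
z = ln(82/43) / ln(314000/8010) = ln(1.907) / ln(39.2) = 0.6455 / 3.6687 = 0.1760

0.18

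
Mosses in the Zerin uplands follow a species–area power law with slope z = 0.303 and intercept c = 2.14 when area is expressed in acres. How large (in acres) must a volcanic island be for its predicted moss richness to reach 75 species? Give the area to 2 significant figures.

75 = 2.14 × A^0.303  ⇒  A^0.303 = 75/2.14 = 35.05
ln A = ln(35.05) / 0.303 = 3.5567 / 0.303 = 11.7382
A = e^11.7382 ≈ 125270 acres

130000 acres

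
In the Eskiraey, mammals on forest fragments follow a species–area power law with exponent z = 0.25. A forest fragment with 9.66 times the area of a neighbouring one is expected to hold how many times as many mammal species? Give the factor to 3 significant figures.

S₂/S₁ = (A₂/A₁)^z = 9.66^0.25
ln(S₂/S₁) = 0.25 × ln 9.66 = 0.25 × 2.2680 = 0.5670
S₂/S₁ = e^0.5670 ≈ 1.763

1.76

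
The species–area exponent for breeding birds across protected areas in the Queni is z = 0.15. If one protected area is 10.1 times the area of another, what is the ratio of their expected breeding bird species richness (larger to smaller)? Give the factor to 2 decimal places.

S₂/S₁ = (A₂/A₁)^z = 10.1^0.15
ln(S₂/S₁) = 0.15 × ln 10.1 = 0.15 × 2.3125 = 0.3469
S₂/S₁ = e^0.3469 ≈ 1.415

1.41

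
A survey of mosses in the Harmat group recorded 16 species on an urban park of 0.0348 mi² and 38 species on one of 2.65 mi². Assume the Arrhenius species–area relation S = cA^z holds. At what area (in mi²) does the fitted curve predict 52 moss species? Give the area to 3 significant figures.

z = ln(38/16) / ln(2.65/0.0348) = 0.8650 / 4.3327 = 0.1996
c = 16 / 0.0348^0.1996 = 16 / 0.5115 = 31.28
A = (52/31.28)^(1/0.1996) ⇒ ln A = ln(1.662)/0.1996 = 2.5456
A = e^2.5456 ≈ 12.75 mi²

12.8 mi²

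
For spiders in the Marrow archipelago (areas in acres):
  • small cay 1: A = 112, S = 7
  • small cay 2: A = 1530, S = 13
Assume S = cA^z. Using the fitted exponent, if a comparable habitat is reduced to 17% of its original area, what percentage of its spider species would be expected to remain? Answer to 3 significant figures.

65.7%

z = ln(13/7) / ln(1530/112) = 0.6190 / 2.6145 = 0.2368
S_new/S_old = (A_new/A_old)^z = 0.17^0.2368 = exp(0.2368 × -1.7720) = 0.6573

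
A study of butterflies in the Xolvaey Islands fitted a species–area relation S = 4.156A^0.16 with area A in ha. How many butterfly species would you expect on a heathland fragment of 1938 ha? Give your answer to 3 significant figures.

14.0

S = 4.156 × 1938^0.16 = 4.156 × 3.357 ≈ 13.95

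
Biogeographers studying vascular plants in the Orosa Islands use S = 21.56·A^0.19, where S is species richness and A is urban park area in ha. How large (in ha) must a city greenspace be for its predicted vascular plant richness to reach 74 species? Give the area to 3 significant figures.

74 = 21.56 × A^0.19  ⇒  A^0.19 = 74/21.56 = 3.432
ln A = ln(3.432) / 0.19 = 1.2332 / 0.19 = 6.4907
A = e^6.4907 ≈ 659 ha

659 ha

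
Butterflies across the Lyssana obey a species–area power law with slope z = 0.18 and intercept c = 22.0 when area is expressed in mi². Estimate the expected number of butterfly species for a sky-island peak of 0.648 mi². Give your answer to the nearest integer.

S = 22 × 0.648^0.18
ln S = ln 22 + 0.18 × ln 0.648 = 3.0910 + 0.18 × -0.4339 = 3.0129
S = e^3.0129 ≈ 20.35

20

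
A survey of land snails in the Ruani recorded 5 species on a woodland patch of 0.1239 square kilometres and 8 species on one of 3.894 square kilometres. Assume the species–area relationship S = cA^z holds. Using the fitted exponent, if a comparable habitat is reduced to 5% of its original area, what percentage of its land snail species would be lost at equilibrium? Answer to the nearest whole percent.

34%

z = ln(8/5) / ln(3.894/0.1239) = 0.4700 / 3.4477 = 0.1363
S_new/S_old = (A_new/A_old)^z = 0.05^0.1363 = exp(0.1363 × -2.9957) = 0.6647
Fraction lost = 1 − 0.6647 = 0.3353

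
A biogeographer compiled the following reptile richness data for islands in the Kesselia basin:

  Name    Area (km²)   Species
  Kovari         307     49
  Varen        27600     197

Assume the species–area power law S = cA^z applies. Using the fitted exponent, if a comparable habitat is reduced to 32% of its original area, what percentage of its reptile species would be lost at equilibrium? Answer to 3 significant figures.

z = ln(197/49) / ln(27600/307) = 1.3914 / 4.4987 = 0.3093
S_new/S_old = (A_new/A_old)^z = 0.32^0.3093 = exp(0.3093 × -1.1394) = 0.703
Fraction lost = 1 − 0.703 = 0.297

29.7%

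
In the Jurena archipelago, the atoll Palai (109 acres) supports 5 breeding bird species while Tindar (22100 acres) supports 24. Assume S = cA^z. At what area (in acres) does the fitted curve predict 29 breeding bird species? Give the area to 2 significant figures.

z = ln(24/5) / ln(22100/109) = 1.5686 / 5.3120 = 0.2953
c = 5 / 109^0.2953 = 5 / 3.996 = 1.251
A = (29/1.251)^(1/0.2953) ⇒ ln A = ln(23.18)/0.2953 = 10.6442
A = e^10.6442 ≈ 41948 acres

42000 acres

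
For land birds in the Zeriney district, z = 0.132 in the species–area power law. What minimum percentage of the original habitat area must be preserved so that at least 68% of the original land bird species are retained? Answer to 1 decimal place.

Need (A_new/A_old)^0.132 = 0.68, so A_new/A_old = 0.68^(1/0.132) = 0.68^7.576
ln(A_new/A_old) = ln 0.68 / 0.132 = -0.3857 / 0.132 = -2.9217
A_new/A_old = e^-2.9217 ≈ 0.05384

5.4%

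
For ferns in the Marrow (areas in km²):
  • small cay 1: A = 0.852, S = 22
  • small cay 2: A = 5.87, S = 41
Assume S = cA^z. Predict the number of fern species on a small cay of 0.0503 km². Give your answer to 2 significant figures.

8.8

z = ln(41/22) / ln(5.87/0.852) = 0.6225 / 1.9300 = 0.3226
c = 22 / 0.852^0.3226 = 22 / 0.9496 = 23.17
S₃ = 23.17 × 0.0503^0.3226 = 23.17 × 0.3812 ≈ 8.832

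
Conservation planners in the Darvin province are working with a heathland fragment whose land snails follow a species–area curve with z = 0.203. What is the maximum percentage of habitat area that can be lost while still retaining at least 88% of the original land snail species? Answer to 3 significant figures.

Need (A_new/A_old)^0.203 = 0.88, so A_new/A_old = 0.88^(1/0.203) = 0.88^4.926
ln(A_new/A_old) = ln 0.88 / 0.203 = -0.1278 / 0.203 = -0.6297
A_new/A_old = e^-0.6297 ≈ 0.5327
Fraction that can be lost = 1 − 0.5327 = 0.4673

46.7%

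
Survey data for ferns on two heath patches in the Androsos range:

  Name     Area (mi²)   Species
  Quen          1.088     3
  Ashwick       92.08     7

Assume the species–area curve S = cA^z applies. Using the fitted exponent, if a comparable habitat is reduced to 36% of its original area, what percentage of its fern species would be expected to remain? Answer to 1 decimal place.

z = ln(7/3) / ln(92.08/1.088) = 0.8473 / 4.4383 = 0.1909
S_new/S_old = (A_new/A_old)^z = 0.36^0.1909 = exp(0.1909 × -1.0217) = 0.8228

82.3%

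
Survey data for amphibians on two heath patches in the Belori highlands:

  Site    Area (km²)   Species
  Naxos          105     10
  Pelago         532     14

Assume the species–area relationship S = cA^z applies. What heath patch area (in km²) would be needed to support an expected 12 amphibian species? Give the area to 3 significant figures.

z = ln(14/10) / ln(532/105) = 0.3365 / 1.6227 = 0.2074
c = 10 / 105^0.2074 = 10 / 2.625 = 3.81
A = (12/3.81)^(1/0.2074) ⇒ ln A = ln(3.15)/0.2074 = 5.5332
A = e^5.5332 ≈ 253 km²

253 km²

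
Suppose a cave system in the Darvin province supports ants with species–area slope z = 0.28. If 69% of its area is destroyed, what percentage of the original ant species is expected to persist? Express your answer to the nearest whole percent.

72%

S_new/S_old = (A_new/A_old)^z = 0.31^0.28
= exp(0.28 × ln 0.31) = exp(0.28 × -1.1712) = exp(-0.3279) ≈ 0.7204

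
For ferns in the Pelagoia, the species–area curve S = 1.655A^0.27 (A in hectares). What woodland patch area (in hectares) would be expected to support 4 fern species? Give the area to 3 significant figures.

4 = 1.655 × A^0.27  ⇒  A^0.27 = 4/1.655 = 2.417
ln A = ln(2.417) / 0.27 = 0.8825 / 0.27 = 3.2685
A = e^3.2685 ≈ 26.27 hectares

26.3 hectares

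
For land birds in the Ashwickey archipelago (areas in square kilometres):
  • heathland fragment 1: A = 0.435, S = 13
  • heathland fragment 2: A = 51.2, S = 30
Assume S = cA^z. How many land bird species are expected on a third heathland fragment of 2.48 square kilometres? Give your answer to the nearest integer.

18

z = ln(30/13) / ln(51.2/0.435) = 0.8362 / 4.7681 = 0.1754
c = 13 / 0.435^0.1754 = 13 / 0.8642 = 15.04
S₃ = 15.04 × 2.48^0.1754 = 15.04 × 1.173 ≈ 17.64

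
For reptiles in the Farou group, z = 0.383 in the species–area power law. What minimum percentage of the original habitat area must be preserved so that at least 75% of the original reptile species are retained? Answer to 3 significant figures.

Need (A_new/A_old)^0.383 = 0.75, so A_new/A_old = 0.75^(1/0.383) = 0.75^2.611
ln(A_new/A_old) = ln 0.75 / 0.383 = -0.2877 / 0.383 = -0.7511
A_new/A_old = e^-0.7511 ≈ 0.4718

47.2%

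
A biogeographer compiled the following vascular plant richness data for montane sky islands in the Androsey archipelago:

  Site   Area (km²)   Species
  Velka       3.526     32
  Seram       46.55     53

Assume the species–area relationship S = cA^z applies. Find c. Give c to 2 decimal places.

25.01

z = ln(S₂/S₁) / ln(A₂/A₁) = ln(53/32) / ln(46.55/3.526) = 0.5046 / 2.5804 = 0.1955
c = S₁ / A₁^z = 32 / 3.526^0.1955 = 32 / 1.279 = 25.01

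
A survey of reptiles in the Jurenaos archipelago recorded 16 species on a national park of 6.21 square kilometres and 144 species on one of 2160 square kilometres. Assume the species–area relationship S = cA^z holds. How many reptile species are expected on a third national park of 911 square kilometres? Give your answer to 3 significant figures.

z = ln(144/16) / ln(2160/6.21) = 2.1972 / 5.8517 = 0.3755
c = 16 / 6.21^0.3755 = 16 / 1.985 = 8.06
S₃ = 8.06 × 911^0.3755 = 8.06 × 12.92 ≈ 104.1

104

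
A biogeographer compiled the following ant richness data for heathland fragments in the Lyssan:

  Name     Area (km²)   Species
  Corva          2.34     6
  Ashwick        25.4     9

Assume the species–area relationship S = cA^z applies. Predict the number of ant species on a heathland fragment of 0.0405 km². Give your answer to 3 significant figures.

z = ln(9/6) / ln(25.4/2.34) = 0.4055 / 2.3846 = 0.1700
c = 6 / 2.34^0.1700 = 6 / 1.156 = 5.192
S₃ = 5.192 × 0.0405^0.1700 = 5.192 × 0.5797 ≈ 3.01

3.01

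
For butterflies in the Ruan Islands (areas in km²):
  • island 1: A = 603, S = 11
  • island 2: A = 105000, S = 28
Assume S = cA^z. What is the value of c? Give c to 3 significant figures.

z = ln(S₂/S₁) / ln(A₂/A₁) = ln(28/11) / ln(105000/603) = 0.9343 / 5.1598 = 0.1811
c = S₁ / A₁^z = 11 / 603^0.1811 = 11 / 3.187 = 3.451

3.45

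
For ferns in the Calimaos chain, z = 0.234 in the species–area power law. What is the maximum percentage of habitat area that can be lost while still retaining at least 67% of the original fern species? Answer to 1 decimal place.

81.9%

Need (A_new/A_old)^0.234 = 0.67, so A_new/A_old = 0.67^(1/0.234) = 0.67^4.274
ln(A_new/A_old) = ln 0.67 / 0.234 = -0.4005 / 0.234 = -1.7114
A_new/A_old = e^-1.7114 ≈ 0.1806
Fraction that can be lost = 1 − 0.1806 = 0.8194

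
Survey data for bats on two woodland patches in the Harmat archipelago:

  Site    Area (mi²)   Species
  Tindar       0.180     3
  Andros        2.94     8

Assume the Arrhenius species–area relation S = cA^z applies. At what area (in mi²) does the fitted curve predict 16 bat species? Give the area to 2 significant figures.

z = ln(8/3) / ln(2.94/0.18) = 0.9808 / 2.7932 = 0.3511
c = 3 / 0.18^0.3511 = 3 / 0.5476 = 5.478
A = (16/5.478)^(1/0.3511) ⇒ ln A = ln(2.921)/0.3511 = 3.0524
A = e^3.0524 ≈ 21.17 mi²

21 mi²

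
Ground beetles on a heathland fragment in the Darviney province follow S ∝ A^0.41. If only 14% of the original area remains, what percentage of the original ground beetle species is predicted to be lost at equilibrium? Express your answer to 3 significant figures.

55.3%

S_new/S_old = (A_new/A_old)^z = 0.14^0.41
= exp(0.41 × ln 0.14) = exp(0.41 × -1.9661) = exp(-0.8061) ≈ 0.4466
Fraction lost = 1 − 0.4466 = 0.5534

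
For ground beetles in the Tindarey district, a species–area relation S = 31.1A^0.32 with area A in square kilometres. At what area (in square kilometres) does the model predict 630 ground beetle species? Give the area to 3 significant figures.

12100 square kilometres

630 = 31.1 × A^0.32  ⇒  A^0.32 = 630/31.1 = 20.26
ln A = ln(20.26) / 0.32 = 3.0085 / 0.32 = 9.4016
A = e^9.4016 ≈ 12108 square kilometres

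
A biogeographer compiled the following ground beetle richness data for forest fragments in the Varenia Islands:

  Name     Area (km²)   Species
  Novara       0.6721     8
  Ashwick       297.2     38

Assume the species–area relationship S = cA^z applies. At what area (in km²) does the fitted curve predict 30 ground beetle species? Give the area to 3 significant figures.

z = ln(38/8) / ln(297.2/0.6721) = 1.5581 / 6.0918 = 0.2558
c = 8 / 0.6721^0.2558 = 8 / 0.9034 = 8.856
A = (30/8.856)^(1/0.2558) ⇒ ln A = ln(3.388)/0.2558 = 4.7702
A = e^4.7702 ≈ 117.9 km²

118 km²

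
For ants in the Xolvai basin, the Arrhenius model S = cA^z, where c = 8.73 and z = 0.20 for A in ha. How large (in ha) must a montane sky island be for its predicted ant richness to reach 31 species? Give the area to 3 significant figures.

565 ha

31 = 8.73 × A^0.2  ⇒  A^0.2 = 31/8.73 = 3.551
ln A = ln(3.551) / 0.2 = 1.2672 / 0.2 = 6.3361
A = e^6.3361 ≈ 564.6 ha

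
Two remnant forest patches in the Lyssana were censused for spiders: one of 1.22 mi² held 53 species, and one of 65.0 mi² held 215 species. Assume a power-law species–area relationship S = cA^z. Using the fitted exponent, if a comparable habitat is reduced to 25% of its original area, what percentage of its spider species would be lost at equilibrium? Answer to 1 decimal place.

38.6%

z = ln(215/53) / ln(65/1.22) = 1.4003 / 3.9755 = 0.3522
S_new/S_old = (A_new/A_old)^z = 0.25^0.3522 = exp(0.3522 × -1.3863) = 0.6137
Fraction lost = 1 − 0.6137 = 0.3863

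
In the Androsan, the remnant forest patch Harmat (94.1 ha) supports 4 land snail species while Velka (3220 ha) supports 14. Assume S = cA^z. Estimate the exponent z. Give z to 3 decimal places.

0.355

Taking logs: ln S = ln c + z ln A, so z = (ln S₂ − ln S₁)/(ln A₂ − ln A₁).
z = ln(14/4) / ln(3220/94.1) = ln(3.5) / ln(34.22) = 1.2528 / 3.5328 = 0.3546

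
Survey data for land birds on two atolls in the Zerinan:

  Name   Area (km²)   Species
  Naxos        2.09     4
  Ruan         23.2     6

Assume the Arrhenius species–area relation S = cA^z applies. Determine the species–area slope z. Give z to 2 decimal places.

Taking logs: ln S = ln c + z ln A, so z = (ln S₂ − ln S₁)/(ln A₂ − ln A₁).
z = ln(6/4) / ln(23.2/2.09) = ln(1.5) / ln(11.1) = 0.4055 / 2.4070 = 0.1685

0.17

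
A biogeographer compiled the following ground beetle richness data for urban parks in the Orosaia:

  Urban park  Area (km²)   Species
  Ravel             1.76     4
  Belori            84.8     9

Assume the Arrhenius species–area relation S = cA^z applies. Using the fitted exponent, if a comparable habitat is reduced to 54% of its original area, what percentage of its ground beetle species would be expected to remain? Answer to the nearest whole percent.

88%

z = ln(9/4) / ln(84.8/1.76) = 0.8109 / 3.8750 = 0.2093
S_new/S_old = (A_new/A_old)^z = 0.54^0.2093 = exp(0.2093 × -0.6162) = 0.879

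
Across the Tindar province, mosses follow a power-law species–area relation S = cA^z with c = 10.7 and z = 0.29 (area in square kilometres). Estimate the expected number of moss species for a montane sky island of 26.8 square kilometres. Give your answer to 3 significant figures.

27.8

S = 10.7 × 26.8^0.29 = 10.7 × 2.595 ≈ 27.77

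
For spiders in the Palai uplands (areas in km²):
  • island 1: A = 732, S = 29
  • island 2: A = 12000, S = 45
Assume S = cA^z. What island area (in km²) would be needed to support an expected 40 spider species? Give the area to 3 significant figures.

z = ln(45/29) / ln(12000/732) = 0.4394 / 2.7969 = 0.1571
c = 29 / 732^0.1571 = 29 / 2.818 = 10.29
A = (40/10.29)^(1/0.1571) ⇒ ln A = ln(3.887)/0.1571 = 8.6429
A = e^8.6429 ≈ 5670 km²

5670 km²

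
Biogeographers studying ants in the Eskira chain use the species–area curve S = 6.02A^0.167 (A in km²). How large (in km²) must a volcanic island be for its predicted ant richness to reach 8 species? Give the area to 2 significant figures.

8 = 6.02 × A^0.167  ⇒  A^0.167 = 8/6.02 = 1.329
ln A = ln(1.329) / 0.167 = 0.2844 / 0.167 = 1.7027
A = e^1.7027 ≈ 5.489 km²

5.5 km²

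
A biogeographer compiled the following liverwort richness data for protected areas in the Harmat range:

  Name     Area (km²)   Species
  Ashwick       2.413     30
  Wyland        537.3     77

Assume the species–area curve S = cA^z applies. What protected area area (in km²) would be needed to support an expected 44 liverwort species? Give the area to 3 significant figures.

21.7 km²

z = ln(77/30) / ln(537.3/2.413) = 0.9426 / 5.4057 = 0.1744
c = 30 / 2.413^0.1744 = 30 / 1.166 = 25.73
A = (44/25.73)^(1/0.1744) ⇒ ln A = ln(1.71)/0.1744 = 3.0773
A = e^3.0773 ≈ 21.7 km²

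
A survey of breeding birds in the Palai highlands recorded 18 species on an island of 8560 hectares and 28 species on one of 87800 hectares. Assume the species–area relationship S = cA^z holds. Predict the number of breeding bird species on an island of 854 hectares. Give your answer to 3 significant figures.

11.6

z = ln(28/18) / ln(87800/8560) = 0.4418 / 2.3280 = 0.1898
c = 18 / 8560^0.1898 = 18 / 5.576 = 3.228
S₃ = 3.228 × 854^0.1898 = 3.228 × 3.601 ≈ 11.62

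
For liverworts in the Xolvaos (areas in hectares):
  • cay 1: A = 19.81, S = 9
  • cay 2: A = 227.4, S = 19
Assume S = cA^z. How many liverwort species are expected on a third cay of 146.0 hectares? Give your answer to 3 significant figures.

z = ln(19/9) / ln(227.4/19.81) = 0.7472 / 2.4405 = 0.3062
c = 9 / 19.81^0.3062 = 9 / 2.495 = 3.607
S₃ = 3.607 × 146^0.3062 = 3.607 × 4.599 ≈ 16.59

16.6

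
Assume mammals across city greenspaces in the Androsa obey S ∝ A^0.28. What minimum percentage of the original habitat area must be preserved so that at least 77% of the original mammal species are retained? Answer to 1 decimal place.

39.3%

Need (A_new/A_old)^0.28 = 0.77, so A_new/A_old = 0.77^(1/0.28) = 0.77^3.571
ln(A_new/A_old) = ln 0.77 / 0.28 = -0.2614 / 0.28 = -0.9334
A_new/A_old = e^-0.9334 ≈ 0.3932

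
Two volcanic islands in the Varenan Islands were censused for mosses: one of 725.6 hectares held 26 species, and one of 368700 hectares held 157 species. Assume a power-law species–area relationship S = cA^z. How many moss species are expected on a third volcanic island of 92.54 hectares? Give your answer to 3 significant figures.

z = ln(157/26) / ln(368700/725.6) = 1.7981 / 6.2307 = 0.2886
c = 26 / 725.6^0.2886 = 26 / 6.692 = 3.885
S₃ = 3.885 × 92.54^0.2886 = 3.885 × 3.694 ≈ 14.35

14.4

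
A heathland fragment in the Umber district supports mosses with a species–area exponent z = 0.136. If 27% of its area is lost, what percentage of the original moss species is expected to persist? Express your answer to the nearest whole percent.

S_new/S_old = (A_new/A_old)^z = 0.73^0.136
= exp(0.136 × ln 0.73) = exp(0.136 × -0.3147) = exp(-0.0428) ≈ 0.9581

96%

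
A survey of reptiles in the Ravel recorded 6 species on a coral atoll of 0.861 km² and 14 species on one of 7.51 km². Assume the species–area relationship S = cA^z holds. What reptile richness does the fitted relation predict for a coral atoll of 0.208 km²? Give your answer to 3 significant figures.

z = ln(14/6) / ln(7.51/0.861) = 0.8473 / 2.1659 = 0.3912
c = 6 / 0.861^0.3912 = 6 / 0.9431 = 6.362
S₃ = 6.362 × 0.208^0.3912 = 6.362 × 0.541 ≈ 3.442

3.44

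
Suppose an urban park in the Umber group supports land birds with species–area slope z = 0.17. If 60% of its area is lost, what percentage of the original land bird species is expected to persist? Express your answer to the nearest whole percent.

86%

S_new/S_old = (A_new/A_old)^z = 0.4^0.17
= exp(0.17 × ln 0.4) = exp(0.17 × -0.9163) = exp(-0.1558) ≈ 0.8558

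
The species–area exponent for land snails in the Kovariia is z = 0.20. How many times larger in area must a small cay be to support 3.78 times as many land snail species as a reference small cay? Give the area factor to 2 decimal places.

771.72

(A₂/A₁)^0.2 = 3.78, so A₂/A₁ = 3.78^(1/0.2) = 3.78^5
ln(A₂/A₁) = ln 3.78 / 0.2 = 1.3297 / 0.2 = 6.6486
A₂/A₁ = e^6.6486 ≈ 771.7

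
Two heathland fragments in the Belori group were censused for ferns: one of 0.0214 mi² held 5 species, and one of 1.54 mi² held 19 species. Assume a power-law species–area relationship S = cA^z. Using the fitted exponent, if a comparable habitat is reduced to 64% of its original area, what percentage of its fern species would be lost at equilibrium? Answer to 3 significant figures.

13.0%

z = ln(19/5) / ln(1.54/0.0214) = 1.3350 / 4.2761 = 0.3122
S_new/S_old = (A_new/A_old)^z = 0.64^0.3122 = exp(0.3122 × -0.4463) = 0.8699
Fraction lost = 1 − 0.8699 = 0.1301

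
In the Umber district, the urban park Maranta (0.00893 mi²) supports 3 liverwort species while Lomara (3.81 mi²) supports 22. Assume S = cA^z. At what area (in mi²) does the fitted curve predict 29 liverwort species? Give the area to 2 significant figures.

z = ln(22/3) / ln(3.81/0.00893) = 1.9924 / 6.0560 = 0.3290
c = 3 / 0.00893^0.3290 = 3 / 0.2118 = 14.17
A = (29/14.17)^(1/0.3290) ⇒ ln A = ln(2.047)/0.3290 = 2.1773
A = e^2.1773 ≈ 8.822 mi²

8.8 mi²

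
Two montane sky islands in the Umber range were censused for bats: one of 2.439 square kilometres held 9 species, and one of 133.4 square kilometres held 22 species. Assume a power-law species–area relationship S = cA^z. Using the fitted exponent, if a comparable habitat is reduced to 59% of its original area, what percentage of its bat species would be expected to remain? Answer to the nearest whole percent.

z = ln(22/9) / ln(133.4/2.439) = 0.8938 / 4.0018 = 0.2234
S_new/S_old = (A_new/A_old)^z = 0.59^0.2234 = exp(0.2234 × -0.5276) = 0.8888

89%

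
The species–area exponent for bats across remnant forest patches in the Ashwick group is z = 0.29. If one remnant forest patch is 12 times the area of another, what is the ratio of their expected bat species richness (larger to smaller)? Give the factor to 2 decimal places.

2.06

S₂/S₁ = (A₂/A₁)^z = 12^0.29
ln(S₂/S₁) = 0.29 × ln 12 = 0.29 × 2.4849 = 0.7206
S₂/S₁ = e^0.7206 ≈ 2.056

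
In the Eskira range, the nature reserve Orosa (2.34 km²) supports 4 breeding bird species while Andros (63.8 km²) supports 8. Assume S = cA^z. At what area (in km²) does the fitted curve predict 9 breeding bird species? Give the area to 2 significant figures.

110 km²

z = ln(8/4) / ln(63.8/2.34) = 0.6931 / 3.3056 = 0.2097
c = 4 / 2.34^0.2097 = 4 / 1.195 = 3.347
A = (9/3.347)^(1/0.2097) ⇒ ln A = ln(2.689)/0.2097 = 4.7175
A = e^4.7175 ≈ 111.9 km²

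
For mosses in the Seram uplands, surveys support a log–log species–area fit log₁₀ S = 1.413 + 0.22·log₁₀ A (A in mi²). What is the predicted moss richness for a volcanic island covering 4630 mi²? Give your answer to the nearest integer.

S = 25.88 × 4630^0.22
ln S = ln 25.88 + 0.22 × ln 4630 = 3.2536 + 0.22 × 8.4403 = 5.1104
S = e^5.1104 ≈ 165.7

166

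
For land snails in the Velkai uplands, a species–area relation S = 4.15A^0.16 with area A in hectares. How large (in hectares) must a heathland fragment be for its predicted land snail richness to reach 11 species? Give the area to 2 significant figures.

11 = 4.15 × A^0.16  ⇒  A^0.16 = 11/4.15 = 2.651
ln A = ln(2.651) / 0.16 = 0.9748 / 0.16 = 6.0924
A = e^6.0924 ≈ 442.5 hectares

440 hectares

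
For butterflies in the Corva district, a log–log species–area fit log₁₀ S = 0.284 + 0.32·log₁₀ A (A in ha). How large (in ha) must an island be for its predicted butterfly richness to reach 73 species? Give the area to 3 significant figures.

73 = 1.923 × A^0.32  ⇒  A^0.32 = 73/1.923 = 37.96
ln A = ln(37.96) / 0.32 = 3.6365 / 0.32 = 11.3641
A = e^11.3641 ≈ 86176 ha

86200 ha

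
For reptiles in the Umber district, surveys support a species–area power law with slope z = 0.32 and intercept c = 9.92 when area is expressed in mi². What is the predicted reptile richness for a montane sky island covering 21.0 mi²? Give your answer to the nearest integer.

26

S = 9.92 × 21^0.32
ln S = ln 9.92 + 0.32 × ln 21 = 2.2946 + 0.32 × 3.0445 = 3.2688
S = e^3.2688 ≈ 26.28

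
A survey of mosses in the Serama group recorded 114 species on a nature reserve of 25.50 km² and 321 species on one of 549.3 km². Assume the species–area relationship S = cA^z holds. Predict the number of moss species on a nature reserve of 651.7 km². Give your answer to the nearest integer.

340

z = ln(321/114) / ln(549.3/25.5) = 1.0352 / 3.0700 = 0.3372
c = 114 / 25.5^0.3372 = 114 / 2.981 = 38.25
S₃ = 38.25 × 651.7^0.3372 = 38.25 × 8.891 ≈ 340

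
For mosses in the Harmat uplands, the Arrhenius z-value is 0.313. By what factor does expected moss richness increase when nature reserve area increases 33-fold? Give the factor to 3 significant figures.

2.99

S₂/S₁ = (A₂/A₁)^z = 33^0.313
ln(S₂/S₁) = 0.313 × ln 33 = 0.313 × 3.4965 = 1.0944
S₂/S₁ = e^1.0944 ≈ 2.987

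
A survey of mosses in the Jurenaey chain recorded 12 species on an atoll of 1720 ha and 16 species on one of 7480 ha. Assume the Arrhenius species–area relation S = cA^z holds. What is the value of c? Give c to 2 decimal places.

z = ln(S₂/S₁) / ln(A₂/A₁) = ln(16/12) / ln(7480/1720) = 0.2877 / 1.4699 = 0.1957
c = S₁ / A₁^z = 12 / 1720^0.1957 = 12 / 4.298 = 2.792

2.79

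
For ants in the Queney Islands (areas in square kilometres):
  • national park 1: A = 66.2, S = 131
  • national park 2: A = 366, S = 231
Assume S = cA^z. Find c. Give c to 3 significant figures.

32.6

z = ln(S₂/S₁) / ln(A₂/A₁) = ln(231/131) / ln(366/66.2) = 0.5672 / 1.7100 = 0.3317
c = S₁ / A₁^z = 131 / 66.2^0.3317 = 131 / 4.018 = 32.6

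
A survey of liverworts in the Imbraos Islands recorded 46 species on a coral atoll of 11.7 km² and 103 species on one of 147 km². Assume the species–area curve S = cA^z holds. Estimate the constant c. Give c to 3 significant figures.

21.0

z = ln(S₂/S₁) / ln(A₂/A₁) = ln(103/46) / ln(147/11.7) = 0.8061 / 2.5308 = 0.3185
c = S₁ / A₁^z = 46 / 11.7^0.3185 = 46 / 2.189 = 21.02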